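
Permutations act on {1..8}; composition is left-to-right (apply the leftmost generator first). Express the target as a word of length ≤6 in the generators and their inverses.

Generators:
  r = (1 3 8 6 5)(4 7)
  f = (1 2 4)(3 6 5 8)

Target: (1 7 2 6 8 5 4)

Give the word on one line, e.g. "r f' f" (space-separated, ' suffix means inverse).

  after f: (1 2 4)(3 6 5 8)
  after f: (1 4 2)(3 5)(6 8)
  after r': (1 7 4 2 5)(3 6)
  after f': (1 7 2 6 8 5 4)

f f r' f'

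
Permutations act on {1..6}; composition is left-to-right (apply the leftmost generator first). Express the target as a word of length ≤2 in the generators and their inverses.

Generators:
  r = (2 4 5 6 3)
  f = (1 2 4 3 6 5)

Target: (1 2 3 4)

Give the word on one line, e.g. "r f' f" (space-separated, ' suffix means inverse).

r f

  after r: (2 4 5 6 3)
  after f: (1 2 3 4)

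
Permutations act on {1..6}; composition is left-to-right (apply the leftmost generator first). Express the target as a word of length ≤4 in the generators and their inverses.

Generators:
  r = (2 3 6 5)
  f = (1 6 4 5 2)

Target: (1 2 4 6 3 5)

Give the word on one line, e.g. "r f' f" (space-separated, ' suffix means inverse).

r' f'

  after r': (2 5 6 3)
  after f': (1 2 4 6 3 5)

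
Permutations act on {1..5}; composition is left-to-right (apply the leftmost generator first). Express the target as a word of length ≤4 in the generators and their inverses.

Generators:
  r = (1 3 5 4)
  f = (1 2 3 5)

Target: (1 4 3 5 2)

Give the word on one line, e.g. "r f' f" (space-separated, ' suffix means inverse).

f f r r

  after f: (1 2 3 5)
  after f: (1 3)(2 5)
  after r: (1 5 2 4)
  after r: (1 4 3 5 2)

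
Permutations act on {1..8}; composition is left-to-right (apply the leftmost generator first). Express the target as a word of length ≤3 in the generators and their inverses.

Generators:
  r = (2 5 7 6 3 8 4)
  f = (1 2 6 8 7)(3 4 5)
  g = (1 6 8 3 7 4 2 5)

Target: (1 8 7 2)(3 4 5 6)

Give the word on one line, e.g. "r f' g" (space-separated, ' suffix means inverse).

  after g: (1 6 8 3 7 4 2 5)
  after g: (1 8 7 2)(3 4 5 6)

g g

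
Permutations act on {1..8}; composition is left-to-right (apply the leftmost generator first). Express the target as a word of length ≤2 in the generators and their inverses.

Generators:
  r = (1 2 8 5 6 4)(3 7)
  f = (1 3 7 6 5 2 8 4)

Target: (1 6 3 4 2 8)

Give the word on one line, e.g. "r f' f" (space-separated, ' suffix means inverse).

  after f': (1 4 8 2 5 6 7 3)
  after r': (1 6 3 4 2 8)

f' r'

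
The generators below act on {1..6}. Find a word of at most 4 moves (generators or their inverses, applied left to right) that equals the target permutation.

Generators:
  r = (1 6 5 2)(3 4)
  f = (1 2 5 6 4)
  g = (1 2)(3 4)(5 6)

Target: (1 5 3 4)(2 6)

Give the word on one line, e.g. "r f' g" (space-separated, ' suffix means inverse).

  after r: (1 6 5 2)(3 4)
  after r: (1 5)(2 6)
  after f': (1 2 5 4 6)
  after r': (1 5 3 4)(2 6)

r r f' r'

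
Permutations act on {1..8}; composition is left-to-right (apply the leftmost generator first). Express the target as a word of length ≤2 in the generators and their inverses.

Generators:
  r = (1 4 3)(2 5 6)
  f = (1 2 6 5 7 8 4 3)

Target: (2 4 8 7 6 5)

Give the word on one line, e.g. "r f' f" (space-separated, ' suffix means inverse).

  after f': (1 3 4 8 7 5 6 2)
  after r: (2 4 8 7 6 5)

f' r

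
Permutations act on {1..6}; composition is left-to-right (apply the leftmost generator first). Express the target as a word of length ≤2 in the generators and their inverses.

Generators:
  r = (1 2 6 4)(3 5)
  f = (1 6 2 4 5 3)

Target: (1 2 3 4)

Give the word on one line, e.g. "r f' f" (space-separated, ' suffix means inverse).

  after r': (1 4 6 2)(3 5)
  after f': (1 2 3 4)

r' f'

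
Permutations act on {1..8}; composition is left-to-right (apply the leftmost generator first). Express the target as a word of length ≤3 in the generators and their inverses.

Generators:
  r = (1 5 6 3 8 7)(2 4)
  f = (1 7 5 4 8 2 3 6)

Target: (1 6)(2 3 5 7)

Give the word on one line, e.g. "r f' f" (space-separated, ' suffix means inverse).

  after f: (1 7 5 4 8 2 3 6)
  after f: (1 5 8 3)(2 6 7 4)
  after r: (1 6)(2 3 5 7)

f f r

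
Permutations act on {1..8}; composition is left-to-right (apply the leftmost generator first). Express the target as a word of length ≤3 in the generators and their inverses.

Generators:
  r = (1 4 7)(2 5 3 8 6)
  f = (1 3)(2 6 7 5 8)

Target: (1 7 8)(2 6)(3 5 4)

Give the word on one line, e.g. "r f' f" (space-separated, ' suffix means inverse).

  after r: (1 4 7)(2 5 3 8 6)
  after f: (1 4 5)(2 8 7 3)
  after r: (1 7 8)(2 6)(3 5 4)

r f r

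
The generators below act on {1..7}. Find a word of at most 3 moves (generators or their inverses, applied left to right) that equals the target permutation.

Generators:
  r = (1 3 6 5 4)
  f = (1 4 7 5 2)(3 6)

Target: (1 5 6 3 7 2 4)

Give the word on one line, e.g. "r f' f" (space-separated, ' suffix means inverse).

r' f f

  after r': (1 4 5 6 3)
  after f: (1 7 5 3 4 2)
  after f: (1 5 6 3 7 2 4)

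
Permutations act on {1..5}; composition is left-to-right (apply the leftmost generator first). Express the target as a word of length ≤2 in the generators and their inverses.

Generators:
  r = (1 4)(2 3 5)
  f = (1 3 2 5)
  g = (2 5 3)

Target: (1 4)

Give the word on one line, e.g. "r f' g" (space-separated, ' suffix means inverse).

r g

  after r: (1 4)(2 3 5)
  after g: (1 4)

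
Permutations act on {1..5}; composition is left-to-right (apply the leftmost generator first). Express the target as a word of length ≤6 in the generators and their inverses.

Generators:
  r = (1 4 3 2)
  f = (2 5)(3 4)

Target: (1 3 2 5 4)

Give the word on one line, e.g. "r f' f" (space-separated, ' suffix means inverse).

r f r' f

  after r: (1 4 3 2)
  after f: (1 3 5 2)
  after r': (1 4)(3 5)
  after f: (1 3 2 5 4)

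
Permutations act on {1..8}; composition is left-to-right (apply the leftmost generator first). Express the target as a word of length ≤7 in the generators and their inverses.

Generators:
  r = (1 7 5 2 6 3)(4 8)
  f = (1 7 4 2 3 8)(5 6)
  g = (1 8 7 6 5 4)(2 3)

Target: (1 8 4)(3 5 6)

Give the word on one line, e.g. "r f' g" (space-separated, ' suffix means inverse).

r f r f g

  after r: (1 7 5 2 6 3)(4 8)
  after f: (1 4)(2 5 3 7 6 8)
  after r: (1 8 6 4 7 3 5)
  after f: (2 3 6)(5 7 8)
  after g: (1 8 4)(3 5 6)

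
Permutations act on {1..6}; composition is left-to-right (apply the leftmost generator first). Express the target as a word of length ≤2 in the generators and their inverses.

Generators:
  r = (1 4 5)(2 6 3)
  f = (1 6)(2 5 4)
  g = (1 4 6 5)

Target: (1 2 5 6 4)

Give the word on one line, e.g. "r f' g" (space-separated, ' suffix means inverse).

g f

  after g: (1 4 6 5)
  after f: (1 2 5 6 4)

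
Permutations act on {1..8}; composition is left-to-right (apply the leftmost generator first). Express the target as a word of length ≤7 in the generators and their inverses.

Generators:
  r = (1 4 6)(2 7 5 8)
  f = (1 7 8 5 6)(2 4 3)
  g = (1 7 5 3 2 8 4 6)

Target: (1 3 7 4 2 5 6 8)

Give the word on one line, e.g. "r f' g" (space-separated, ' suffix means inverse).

r' r' f' f' r

  after r': (1 6 4)(2 8 5 7)
  after r': (1 4 6)(2 5)(7 8)
  after f': (1 2 8)(3 4 5)
  after f': (1 3 2 7)(4 8 6 5)
  after r: (1 3 7 4 2 5 6 8)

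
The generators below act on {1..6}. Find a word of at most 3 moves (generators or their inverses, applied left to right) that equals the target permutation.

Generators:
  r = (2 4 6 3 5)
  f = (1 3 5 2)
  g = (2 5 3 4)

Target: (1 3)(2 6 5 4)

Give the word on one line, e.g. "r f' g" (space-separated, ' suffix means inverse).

  after g': (2 4 3 5)
  after r: (2 6 3)(4 5)
  after f: (1 3)(2 6 5 4)

g' r f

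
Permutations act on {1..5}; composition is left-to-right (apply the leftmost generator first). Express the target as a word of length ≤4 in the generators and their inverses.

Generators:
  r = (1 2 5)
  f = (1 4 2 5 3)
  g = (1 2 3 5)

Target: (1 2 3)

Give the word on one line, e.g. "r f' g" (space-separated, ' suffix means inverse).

g' r' r' g

  after g': (1 5 3 2)
  after r': (1 2 5 3)
  after r': (3 5)
  after g: (1 2 3)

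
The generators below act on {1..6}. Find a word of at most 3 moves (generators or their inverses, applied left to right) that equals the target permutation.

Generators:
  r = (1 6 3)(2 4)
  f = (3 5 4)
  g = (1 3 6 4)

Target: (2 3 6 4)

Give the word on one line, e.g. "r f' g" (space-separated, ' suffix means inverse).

r g' g'

  after r: (1 6 3)(2 4)
  after g': (1 3 4 2 6)
  after g': (2 3 6 4)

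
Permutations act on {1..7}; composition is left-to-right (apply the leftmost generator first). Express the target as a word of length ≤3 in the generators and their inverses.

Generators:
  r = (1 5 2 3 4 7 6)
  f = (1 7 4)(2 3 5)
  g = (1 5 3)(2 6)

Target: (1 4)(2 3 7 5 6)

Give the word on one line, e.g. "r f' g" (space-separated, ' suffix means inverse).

  after r: (1 5 2 3 4 7 6)
  after g': (2 5 6 3 4 7)
  after f': (1 4)(2 3 7 5 6)

r g' f'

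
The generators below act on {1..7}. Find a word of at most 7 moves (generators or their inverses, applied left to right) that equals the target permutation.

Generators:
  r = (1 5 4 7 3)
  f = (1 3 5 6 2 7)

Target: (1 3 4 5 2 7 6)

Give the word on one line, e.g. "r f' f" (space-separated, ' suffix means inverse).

f' r' f' r r

  after f': (1 7 2 6 5 3)
  after r': (1 4 5 7 2 6)
  after f': (1 4 3)(2 5)(6 7)
  after r: (1 7 6 3 5 2 4)
  after r: (1 3 4 5 2 7 6)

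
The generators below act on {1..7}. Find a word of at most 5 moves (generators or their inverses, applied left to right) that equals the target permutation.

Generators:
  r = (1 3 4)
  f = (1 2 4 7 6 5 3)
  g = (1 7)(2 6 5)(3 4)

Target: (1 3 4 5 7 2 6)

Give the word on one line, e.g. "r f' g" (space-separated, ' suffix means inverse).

  after r': (1 4 3)
  after g': (1 3 7)(2 5 6)
  after r': (2 5 6)(3 7 4)
  after f': (1 3 4 5 7 2 6)

r' g' r' f'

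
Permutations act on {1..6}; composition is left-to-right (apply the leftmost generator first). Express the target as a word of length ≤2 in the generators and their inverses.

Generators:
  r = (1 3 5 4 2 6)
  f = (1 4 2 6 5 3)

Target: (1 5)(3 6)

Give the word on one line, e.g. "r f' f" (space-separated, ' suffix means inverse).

  after f: (1 4 2 6 5 3)
  after r': (1 5)(3 6)

f r'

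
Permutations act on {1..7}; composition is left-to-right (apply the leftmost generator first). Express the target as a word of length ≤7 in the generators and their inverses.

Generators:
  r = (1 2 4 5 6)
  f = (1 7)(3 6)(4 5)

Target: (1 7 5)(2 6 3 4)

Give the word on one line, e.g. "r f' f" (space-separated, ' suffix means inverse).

  after f: (1 7)(3 6)(4 5)
  after r': (1 7 6 3 5 2)
  after f: (2 7 3 4 5)
  after f: (1 7 6 3 5 2)
  after r': (1 7 5)(2 6 3 4)

f r' f f r'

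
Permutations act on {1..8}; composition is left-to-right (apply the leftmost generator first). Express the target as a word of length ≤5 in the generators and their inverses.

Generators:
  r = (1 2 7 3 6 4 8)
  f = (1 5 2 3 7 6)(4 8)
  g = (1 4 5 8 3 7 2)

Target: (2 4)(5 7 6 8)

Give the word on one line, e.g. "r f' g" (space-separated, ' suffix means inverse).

  after f': (1 6 7 3 2 5)(4 8)
  after r: (1 4)(2 5)(3 7 6)
  after g': (2 4)(5 7 6 8)

f' r g'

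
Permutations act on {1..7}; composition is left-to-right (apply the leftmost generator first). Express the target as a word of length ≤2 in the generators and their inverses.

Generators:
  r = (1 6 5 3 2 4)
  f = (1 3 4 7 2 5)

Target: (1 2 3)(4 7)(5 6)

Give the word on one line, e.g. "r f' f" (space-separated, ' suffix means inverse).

f r

  after f: (1 3 4 7 2 5)
  after r: (1 2 3)(4 7)(5 6)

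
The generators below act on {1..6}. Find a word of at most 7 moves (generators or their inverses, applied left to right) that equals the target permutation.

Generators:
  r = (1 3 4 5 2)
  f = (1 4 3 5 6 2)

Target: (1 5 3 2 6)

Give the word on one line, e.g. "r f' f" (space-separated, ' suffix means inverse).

r' r' r' f f

  after r': (1 2 5 4 3)
  after r': (1 5 3 2 4)
  after r': (1 4 2 3 5)
  after f: (1 3 6 2 5 4)
  after f: (1 5 3 2 6)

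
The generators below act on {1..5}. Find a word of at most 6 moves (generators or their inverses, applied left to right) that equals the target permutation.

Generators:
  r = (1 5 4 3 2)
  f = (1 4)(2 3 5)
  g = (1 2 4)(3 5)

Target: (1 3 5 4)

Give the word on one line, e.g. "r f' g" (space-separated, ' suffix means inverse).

  after g': (1 4 2)(3 5)
  after g': (1 2 4)
  after f: (1 3 5 2)
  after g': (1 5)(2 4)
  after g': (1 3 5 4)

g' g' f g' g'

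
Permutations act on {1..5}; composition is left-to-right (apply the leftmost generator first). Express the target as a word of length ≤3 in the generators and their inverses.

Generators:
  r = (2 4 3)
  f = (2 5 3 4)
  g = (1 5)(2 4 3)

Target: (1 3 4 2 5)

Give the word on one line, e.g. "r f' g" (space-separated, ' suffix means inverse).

g' r f

  after g': (1 5)(2 3 4)
  after r: (1 5)
  after f: (1 3 4 2 5)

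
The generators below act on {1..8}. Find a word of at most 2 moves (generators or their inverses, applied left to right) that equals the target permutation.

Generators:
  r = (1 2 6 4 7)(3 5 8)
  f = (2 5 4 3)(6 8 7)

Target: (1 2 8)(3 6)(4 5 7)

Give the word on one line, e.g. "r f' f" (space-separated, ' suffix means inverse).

f r

  after f: (2 5 4 3)(6 8 7)
  after r: (1 2 8)(3 6)(4 5 7)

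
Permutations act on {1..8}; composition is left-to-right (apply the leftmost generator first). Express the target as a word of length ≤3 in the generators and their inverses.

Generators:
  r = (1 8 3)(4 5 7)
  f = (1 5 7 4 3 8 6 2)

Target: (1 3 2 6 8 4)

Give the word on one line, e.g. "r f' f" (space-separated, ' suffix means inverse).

r f'

  after r: (1 8 3)(4 5 7)
  after f': (1 3 2 6 8 4)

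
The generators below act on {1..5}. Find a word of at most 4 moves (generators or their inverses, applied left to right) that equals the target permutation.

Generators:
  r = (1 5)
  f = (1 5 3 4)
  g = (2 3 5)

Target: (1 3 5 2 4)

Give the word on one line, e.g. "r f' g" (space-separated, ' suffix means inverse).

  after g: (2 3 5)
  after r': (1 5 2 3)
  after f: (1 3 5 2 4)

g r' f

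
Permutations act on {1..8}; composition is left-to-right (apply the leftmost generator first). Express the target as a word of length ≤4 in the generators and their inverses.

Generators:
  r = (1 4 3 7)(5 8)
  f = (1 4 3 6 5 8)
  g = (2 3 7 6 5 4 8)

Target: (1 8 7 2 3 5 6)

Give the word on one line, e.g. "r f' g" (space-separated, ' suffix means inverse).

  after f': (1 8 5 6 3 4)
  after g': (1 4)(2 8 6)(3 5 7)
  after g': (1 5 3 6 8 7 2 4)
  after f: (1 8 7 2 3 5 6)

f' g' g' f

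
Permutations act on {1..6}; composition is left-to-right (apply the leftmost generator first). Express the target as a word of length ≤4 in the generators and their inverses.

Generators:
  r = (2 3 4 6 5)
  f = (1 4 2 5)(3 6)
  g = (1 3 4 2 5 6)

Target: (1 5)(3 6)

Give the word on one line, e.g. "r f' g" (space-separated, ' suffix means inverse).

r f' f' r'

  after r: (2 3 4 6 5)
  after f': (1 5 4 3)(2 6)
  after f': (1 2 3 5)(4 6)
  after r': (1 5)(3 6)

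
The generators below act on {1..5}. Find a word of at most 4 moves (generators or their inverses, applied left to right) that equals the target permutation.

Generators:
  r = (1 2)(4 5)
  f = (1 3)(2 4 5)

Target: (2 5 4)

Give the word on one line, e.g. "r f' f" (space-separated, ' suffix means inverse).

  after f: (1 3)(2 4 5)
  after r': (1 3 2 5)
  after r': (1 3)(2 4 5)
  after f: (2 5 4)

f r' r' f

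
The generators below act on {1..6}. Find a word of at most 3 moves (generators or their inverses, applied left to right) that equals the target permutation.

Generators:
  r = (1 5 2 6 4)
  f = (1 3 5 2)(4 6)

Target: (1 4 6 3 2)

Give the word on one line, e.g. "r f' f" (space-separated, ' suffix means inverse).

r' f f

  after r': (1 4 6 2 5)
  after f: (1 6)(3 5)
  after f: (1 4 6 3 2)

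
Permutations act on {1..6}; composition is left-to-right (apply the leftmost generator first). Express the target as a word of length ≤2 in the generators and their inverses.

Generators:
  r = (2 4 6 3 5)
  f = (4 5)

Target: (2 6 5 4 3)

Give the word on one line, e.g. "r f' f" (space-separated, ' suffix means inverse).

r r

  after r: (2 4 6 3 5)
  after r: (2 6 5 4 3)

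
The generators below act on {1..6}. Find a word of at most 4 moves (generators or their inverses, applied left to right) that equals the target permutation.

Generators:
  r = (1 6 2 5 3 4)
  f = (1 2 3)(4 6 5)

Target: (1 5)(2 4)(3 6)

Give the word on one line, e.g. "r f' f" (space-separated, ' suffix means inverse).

f' r'

  after f': (1 3 2)(4 5 6)
  after r': (1 5)(2 4)(3 6)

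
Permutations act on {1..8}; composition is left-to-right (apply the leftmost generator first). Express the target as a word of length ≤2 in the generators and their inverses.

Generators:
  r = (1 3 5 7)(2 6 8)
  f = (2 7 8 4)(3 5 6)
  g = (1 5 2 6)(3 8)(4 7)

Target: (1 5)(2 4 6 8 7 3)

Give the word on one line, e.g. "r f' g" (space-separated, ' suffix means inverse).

  after f: (2 7 8 4)(3 5 6)
  after g: (1 5)(2 4 6 8 7 3)

f g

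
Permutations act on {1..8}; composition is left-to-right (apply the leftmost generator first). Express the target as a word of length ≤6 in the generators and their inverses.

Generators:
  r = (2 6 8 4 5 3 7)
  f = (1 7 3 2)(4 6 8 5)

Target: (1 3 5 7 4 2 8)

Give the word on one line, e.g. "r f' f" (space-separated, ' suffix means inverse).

r r r f' f'

  after r: (2 6 8 4 5 3 7)
  after r: (2 8 5 7 6 4 3)
  after r: (2 4 7 8 3 6 5)
  after f': (1 2 5 3 4)(6 8 7)
  after f': (1 3 5 7 4 2 8)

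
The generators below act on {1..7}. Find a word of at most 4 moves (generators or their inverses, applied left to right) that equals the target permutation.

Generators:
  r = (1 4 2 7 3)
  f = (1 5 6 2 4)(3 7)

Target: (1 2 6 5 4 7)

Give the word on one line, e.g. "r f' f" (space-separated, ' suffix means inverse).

  after f': (1 4 2 6 5)(3 7)
  after r: (1 2 6 5 4 7)

f' r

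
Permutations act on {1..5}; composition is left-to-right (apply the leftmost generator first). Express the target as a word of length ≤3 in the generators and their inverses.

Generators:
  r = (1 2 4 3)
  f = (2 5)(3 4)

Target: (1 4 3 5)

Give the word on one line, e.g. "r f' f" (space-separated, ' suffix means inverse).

f' r' f'

  after f': (2 5)(3 4)
  after r': (1 3 2 5)
  after f': (1 4 3 5)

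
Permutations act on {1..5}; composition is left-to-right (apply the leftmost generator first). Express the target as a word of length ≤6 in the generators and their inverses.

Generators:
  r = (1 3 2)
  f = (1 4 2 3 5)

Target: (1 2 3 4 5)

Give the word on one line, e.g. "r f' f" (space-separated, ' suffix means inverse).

  after f: (1 4 2 3 5)
  after f: (1 2 5 4 3)
  after f: (1 3 4 5 2)
  after r: (1 2 3 4 5)

f f f r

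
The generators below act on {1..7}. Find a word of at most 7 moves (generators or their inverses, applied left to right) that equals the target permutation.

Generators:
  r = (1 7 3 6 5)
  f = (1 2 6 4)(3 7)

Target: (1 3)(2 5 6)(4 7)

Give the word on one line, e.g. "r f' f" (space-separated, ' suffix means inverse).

r' r' r' f r

  after r': (1 5 6 3 7)
  after r': (1 6 7 5 3)
  after r': (1 3 5 7 6)
  after f: (1 7 4)(2 6)(3 5)
  after r: (1 3)(2 5 6)(4 7)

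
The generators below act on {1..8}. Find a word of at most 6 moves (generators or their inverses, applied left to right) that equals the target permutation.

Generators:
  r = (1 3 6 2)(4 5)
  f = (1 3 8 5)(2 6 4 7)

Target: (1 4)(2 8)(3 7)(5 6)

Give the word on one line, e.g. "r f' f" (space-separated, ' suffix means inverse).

r f' f' r'

  after r: (1 3 6 2)(4 5)
  after f': (2 5 6 7 4 8 3)
  after f': (1 5 2 8)(3 7 6 4)
  after r': (1 4)(2 8)(3 7)(5 6)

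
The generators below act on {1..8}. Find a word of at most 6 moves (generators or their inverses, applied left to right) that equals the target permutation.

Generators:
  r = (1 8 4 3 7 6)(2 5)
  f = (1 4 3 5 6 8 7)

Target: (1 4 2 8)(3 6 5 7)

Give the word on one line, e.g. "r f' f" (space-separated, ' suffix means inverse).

f' r f' f' r'

  after f': (1 7 8 6 5 3 4)
  after r: (1 6 2 5 7 4 8)
  after f': (1 5 8 7)(2 3 4 6)
  after f': (1 3)(2 4 5 6)
  after r': (1 4 2 8)(3 6 5 7)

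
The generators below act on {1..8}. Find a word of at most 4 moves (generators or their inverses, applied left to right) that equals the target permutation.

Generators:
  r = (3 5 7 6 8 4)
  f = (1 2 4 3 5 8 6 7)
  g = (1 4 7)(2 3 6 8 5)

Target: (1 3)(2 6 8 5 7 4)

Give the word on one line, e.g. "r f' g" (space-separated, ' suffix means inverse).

f r g

  after f: (1 2 4 3 5 8 6 7)
  after r: (1 2 3 7)(4 5)
  after g: (1 3)(2 6 8 5 7 4)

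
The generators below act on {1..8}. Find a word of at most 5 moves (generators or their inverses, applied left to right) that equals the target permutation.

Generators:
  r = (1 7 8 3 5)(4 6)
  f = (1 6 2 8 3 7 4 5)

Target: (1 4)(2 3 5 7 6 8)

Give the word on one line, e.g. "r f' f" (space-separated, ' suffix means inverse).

  after r': (1 5 3 8 7)(4 6)
  after r': (1 3 7 5 8)
  after f: (1 7)(2 8 6)(3 4 5)
  after f: (1 4)(2 3 5 7 6 8)

r' r' f f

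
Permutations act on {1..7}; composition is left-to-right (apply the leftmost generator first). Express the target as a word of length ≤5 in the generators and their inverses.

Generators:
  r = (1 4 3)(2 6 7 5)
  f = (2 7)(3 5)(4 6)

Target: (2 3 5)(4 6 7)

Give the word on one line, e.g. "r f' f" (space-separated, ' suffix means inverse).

  after r: (1 4 3)(2 6 7 5)
  after r: (1 3 4)(2 7)(5 6)
  after r: (2 5 7 6)
  after f: (2 3 5)(4 6 7)

r r r f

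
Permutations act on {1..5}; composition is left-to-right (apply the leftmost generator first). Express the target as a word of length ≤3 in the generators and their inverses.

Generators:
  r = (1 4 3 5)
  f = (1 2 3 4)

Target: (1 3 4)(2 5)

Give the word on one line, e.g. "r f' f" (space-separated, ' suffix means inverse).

r' f' r'

  after r': (1 5 3 4)
  after f': (1 5 2)
  after r': (1 3 4)(2 5)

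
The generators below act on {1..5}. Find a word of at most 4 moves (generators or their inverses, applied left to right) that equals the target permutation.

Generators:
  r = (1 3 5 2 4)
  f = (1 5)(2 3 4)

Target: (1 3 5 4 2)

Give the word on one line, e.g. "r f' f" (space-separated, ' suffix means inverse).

  after f: (1 5)(2 3 4)
  after r: (1 2 5 3)
  after f: (1 3 5 4 2)

f r f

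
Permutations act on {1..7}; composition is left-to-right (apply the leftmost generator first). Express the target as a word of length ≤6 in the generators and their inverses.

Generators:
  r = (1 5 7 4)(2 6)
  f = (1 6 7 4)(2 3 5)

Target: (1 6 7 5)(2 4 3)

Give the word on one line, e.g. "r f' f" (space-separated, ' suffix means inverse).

r' r' f' r' r'

  after r': (1 4 7 5)(2 6)
  after r': (1 7)(4 5)
  after f': (1 6)(2 5 7 4 3)
  after r': (1 2)(3 6 4)
  after r': (1 6 7 5)(2 4 3)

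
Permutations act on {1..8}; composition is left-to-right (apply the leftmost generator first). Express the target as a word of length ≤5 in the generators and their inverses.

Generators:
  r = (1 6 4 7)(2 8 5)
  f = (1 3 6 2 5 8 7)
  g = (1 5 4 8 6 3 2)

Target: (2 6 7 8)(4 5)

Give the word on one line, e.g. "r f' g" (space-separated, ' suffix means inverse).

  after r: (1 6 4 7)(2 8 5)
  after g: (1 3 2 6 8 4 7 5)
  after f': (2 3 6 5 7)(4 8)
  after r': (1 7 5 4 2 3)(6 8)
  after f: (2 6 7 8)(4 5)

r g f' r' f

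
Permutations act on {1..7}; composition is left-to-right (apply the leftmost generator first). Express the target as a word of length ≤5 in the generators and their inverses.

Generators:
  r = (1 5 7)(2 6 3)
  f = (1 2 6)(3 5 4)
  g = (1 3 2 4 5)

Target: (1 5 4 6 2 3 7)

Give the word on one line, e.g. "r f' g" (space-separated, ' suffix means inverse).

  after g: (1 3 2 4 5)
  after f': (1 4 3)(2 5 6)
  after r: (1 4 2 7)(3 5)
  after r: (1 4 6 3 7 5 2)
  after g: (1 5 4 6 2 3 7)

g f' r r g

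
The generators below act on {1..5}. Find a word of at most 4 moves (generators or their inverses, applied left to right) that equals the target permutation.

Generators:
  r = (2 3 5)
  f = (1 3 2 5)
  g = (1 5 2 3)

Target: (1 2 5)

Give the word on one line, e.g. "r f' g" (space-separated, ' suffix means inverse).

  after r: (2 3 5)
  after f: (1 3)
  after g': (1 2 5)

r f g'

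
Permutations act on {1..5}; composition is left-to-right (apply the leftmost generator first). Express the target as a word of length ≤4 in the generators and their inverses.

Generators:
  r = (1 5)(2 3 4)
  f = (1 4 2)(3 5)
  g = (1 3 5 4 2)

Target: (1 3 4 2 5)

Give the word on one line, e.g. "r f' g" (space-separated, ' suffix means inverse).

g' f' r'

  after g': (1 2 4 5 3)
  after f': (1 4 3 2)
  after r': (1 3 4 2 5)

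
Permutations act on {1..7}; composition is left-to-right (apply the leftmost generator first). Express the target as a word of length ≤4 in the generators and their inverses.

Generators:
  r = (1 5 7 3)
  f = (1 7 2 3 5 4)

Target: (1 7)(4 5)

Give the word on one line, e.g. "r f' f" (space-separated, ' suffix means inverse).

f' r f' r

  after f': (1 4 5 3 2 7)
  after r: (1 4 7 5)(2 3)
  after f': (1 5 4)(3 7)
  after r: (1 7)(4 5)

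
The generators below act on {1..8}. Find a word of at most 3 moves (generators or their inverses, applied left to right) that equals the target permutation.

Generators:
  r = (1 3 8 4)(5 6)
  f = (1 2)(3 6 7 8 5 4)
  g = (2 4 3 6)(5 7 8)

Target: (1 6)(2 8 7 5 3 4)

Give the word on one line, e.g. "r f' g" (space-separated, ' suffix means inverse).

  after g: (2 4 3 6)(5 7 8)
  after f': (1 2 5 6)
  after g': (1 6)(2 8 7 5 3 4)

g f' g'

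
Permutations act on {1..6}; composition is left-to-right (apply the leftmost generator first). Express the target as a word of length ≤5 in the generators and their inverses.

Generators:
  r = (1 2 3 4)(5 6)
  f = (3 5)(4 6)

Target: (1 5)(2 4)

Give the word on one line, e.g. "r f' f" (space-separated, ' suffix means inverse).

  after r: (1 2 3 4)(5 6)
  after f: (1 2 5 4)(3 6)
  after r: (1 3 5)(2 6 4)
  after f': (1 5)(2 4)

r f r f'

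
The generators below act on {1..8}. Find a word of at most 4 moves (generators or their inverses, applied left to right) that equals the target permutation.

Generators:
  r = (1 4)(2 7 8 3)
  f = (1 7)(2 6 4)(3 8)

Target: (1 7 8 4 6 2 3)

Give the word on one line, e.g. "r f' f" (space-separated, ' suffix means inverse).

r' r' f'

  after r': (1 4)(2 3 8 7)
  after r': (2 8)(3 7)
  after f': (1 7 8 4 6 2 3)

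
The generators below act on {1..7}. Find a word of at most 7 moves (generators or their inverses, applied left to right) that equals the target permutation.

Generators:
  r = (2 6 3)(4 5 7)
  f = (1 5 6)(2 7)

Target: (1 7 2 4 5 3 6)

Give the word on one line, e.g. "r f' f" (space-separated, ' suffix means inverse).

  after r: (2 6 3)(4 5 7)
  after f': (1 6 3 7 4)(2 5)
  after r: (1 3 4)(2 7 5 6)
  after r: (1 2 4)(3 5)
  after f: (1 7 2 4 5 3 6)

r f' r r f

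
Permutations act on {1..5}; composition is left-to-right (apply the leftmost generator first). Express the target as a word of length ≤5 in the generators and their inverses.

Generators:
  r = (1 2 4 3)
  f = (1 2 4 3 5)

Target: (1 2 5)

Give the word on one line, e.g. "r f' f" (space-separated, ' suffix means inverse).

f' r' f r

  after f': (1 5 3 4 2)
  after r': (1 5 4)(2 3)
  after f: (2 5 3 4)
  after r: (1 2 5)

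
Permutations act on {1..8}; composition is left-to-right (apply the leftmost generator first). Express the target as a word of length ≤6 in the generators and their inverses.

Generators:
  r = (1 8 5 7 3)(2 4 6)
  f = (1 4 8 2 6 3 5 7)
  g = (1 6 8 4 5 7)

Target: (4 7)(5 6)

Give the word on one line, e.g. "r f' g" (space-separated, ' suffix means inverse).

  after f: (1 4 8 2 6 3 5 7)
  after r': (1 2 4)(3 8 6 7)
  after f': (1 8 2)(3 4 7 6 5)
  after g: (1 4)(2 6 7 8)(3 5)
  after f': (4 7)(5 6)

f r' f' g f'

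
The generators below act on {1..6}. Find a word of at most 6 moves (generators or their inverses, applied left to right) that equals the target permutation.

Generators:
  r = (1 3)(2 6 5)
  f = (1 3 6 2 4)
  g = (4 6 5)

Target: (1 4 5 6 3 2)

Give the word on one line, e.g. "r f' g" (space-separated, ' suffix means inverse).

g r f' f'

  after g: (4 6 5)
  after r: (1 3)(2 6)(4 5)
  after f': (2 3 4 5)
  after f': (1 4 5 6 3 2)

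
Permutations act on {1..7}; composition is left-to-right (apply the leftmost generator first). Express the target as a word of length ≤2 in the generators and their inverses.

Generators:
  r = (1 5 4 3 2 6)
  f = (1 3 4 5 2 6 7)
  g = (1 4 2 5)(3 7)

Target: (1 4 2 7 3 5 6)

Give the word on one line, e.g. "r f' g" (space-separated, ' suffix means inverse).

f f

  after f: (1 3 4 5 2 6 7)
  after f: (1 4 2 7 3 5 6)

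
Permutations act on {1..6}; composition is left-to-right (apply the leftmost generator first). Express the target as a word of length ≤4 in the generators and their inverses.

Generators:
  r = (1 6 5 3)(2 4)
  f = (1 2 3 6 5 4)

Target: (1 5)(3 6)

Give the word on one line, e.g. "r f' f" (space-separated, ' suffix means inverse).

r r

  after r: (1 6 5 3)(2 4)
  after r: (1 5)(3 6)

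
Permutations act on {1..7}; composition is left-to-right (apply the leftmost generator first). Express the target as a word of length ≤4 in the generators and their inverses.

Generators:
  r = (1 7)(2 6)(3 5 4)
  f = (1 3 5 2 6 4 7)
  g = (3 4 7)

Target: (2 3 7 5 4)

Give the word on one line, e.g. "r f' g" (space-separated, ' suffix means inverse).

f' r'

  after f': (1 7 4 6 2 5 3)
  after r': (2 3 7 5 4)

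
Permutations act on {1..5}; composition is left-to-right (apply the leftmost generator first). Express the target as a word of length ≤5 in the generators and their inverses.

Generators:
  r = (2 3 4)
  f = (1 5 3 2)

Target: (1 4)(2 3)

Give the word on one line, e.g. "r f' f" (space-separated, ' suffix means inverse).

  after f': (1 2 3 5)
  after r': (1 4 3 5)
  after r': (1 3 5)(2 4)
  after f: (1 2 4)
  after r': (1 4)(2 3)

f' r' r' f r'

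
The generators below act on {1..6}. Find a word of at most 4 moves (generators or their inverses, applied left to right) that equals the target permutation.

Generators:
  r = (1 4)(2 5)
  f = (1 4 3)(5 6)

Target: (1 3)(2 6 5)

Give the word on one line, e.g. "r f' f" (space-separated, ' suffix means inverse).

  after r: (1 4)(2 5)
  after f: (1 3)(2 6 5)
  after r': (1 3 4)(2 6)
  after r': (1 3)(2 6 5)

r f r' r'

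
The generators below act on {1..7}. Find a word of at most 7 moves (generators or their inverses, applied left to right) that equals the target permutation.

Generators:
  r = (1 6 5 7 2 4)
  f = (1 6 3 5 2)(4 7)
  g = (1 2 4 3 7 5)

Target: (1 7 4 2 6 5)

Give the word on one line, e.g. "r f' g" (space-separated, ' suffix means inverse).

  after f: (1 6 3 5 2)(4 7)
  after g': (1 6 4 3 7 2 5)
  after r': (2 6)(3 5 4)
  after g': (1 5 2 6)(3 7)
  after g': (1 7 4 2 6 5)

f g' r' g' g'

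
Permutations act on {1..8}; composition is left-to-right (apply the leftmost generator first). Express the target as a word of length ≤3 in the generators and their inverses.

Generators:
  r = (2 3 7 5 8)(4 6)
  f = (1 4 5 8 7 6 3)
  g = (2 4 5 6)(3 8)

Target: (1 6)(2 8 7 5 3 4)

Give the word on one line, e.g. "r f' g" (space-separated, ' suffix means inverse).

  after g': (2 6 5 4)(3 8)
  after f': (1 3 5)(2 7 8 6 4)
  after f': (1 6)(2 8 7 5 3 4)

g' f' f'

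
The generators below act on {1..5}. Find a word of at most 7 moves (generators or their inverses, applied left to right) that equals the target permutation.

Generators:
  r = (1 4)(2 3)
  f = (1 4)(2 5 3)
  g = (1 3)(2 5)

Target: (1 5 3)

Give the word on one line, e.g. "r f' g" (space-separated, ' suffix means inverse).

  after r': (1 4)(2 3)
  after f': (2 5)
  after g: (1 3)
  after f': (1 5 2 3 4)
  after r: (1 5 3)

r' f' g f' r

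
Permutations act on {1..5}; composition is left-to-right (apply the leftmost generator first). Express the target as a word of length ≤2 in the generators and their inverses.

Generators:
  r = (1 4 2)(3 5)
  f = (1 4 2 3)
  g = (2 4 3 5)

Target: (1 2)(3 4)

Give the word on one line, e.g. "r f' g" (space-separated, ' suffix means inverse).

f f

  after f: (1 4 2 3)
  after f: (1 2)(3 4)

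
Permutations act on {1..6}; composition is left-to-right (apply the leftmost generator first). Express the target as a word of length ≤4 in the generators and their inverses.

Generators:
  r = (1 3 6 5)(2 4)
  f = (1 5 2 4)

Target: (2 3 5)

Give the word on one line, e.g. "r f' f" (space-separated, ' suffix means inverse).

r' f r f

  after r': (1 5 6 3)(2 4)
  after f: (1 2)(3 5 6)
  after r: (1 4 2 3)
  after f: (2 3 5)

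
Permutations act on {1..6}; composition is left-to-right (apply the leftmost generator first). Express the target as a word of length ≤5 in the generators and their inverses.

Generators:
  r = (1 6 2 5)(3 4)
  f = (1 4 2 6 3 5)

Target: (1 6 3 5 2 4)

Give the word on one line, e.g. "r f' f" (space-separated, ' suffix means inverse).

  after r: (1 6 2 5)(3 4)
  after f': (1 2 3)(4 6)
  after r': (1 6 3 5 2 4)

r f' r'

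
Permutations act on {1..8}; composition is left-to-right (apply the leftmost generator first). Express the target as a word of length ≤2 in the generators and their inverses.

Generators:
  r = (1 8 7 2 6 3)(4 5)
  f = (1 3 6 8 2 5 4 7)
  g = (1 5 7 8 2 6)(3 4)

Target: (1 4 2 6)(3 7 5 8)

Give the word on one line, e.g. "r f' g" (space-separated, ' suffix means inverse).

f' f'

  after f': (1 7 4 5 2 8 6 3)
  after f': (1 4 2 6)(3 7 5 8)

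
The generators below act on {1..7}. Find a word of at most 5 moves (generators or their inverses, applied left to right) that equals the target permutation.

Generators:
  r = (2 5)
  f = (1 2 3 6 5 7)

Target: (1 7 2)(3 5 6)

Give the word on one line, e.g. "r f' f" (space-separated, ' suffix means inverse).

r f r' f

  after r: (2 5)
  after f: (1 2 7)(3 6 5)
  after r': (1 5 3 6 2 7)
  after f: (1 7 2)(3 5 6)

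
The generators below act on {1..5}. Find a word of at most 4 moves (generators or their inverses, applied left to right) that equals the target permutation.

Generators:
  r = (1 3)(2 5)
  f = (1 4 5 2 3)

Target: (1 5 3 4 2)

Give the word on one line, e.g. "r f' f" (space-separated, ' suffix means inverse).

  after f: (1 4 5 2 3)
  after f: (1 5 3 4 2)
  after r: (1 2 3 4 5)
  after r: (1 5 3 4 2)

f f r r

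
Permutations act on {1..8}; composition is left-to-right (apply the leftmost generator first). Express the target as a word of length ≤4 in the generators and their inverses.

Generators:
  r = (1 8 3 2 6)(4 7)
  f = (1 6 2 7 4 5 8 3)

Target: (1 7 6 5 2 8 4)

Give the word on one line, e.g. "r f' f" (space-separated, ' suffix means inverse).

r f' f' f'

  after r: (1 8 3 2 6)(4 7)
  after f': (1 5 4 2)(3 6)
  after f': (1 4 6 8 5 7 2 3)
  after f': (1 7 6 5 2 8 4)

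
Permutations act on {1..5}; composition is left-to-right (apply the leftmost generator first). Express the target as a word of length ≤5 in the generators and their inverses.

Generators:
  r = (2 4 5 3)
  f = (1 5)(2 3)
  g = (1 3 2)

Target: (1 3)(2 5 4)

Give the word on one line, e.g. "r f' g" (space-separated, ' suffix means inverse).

g r' f' g

  after g: (1 3 2)
  after r': (1 5 4 2)
  after f': (2 5 4 3)
  after g: (1 3)(2 5 4)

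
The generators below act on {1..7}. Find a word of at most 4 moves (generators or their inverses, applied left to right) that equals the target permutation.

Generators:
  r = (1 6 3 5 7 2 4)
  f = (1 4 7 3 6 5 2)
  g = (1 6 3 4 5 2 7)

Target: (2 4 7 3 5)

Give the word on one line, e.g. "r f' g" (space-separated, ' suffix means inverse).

  after g': (1 7 2 5 4 3 6)
  after f: (1 3 5 7)(4 6)
  after g: (1 4 3 2 7 6 5)
  after f': (2 4 7 3 5)

g' f g f'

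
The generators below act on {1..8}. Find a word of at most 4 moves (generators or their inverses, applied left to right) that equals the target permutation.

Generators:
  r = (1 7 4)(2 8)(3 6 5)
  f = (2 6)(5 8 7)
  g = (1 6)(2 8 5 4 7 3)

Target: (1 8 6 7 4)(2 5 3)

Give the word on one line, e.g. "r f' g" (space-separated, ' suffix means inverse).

r f'

  after r: (1 7 4)(2 8)(3 6 5)
  after f': (1 8 6 7 4)(2 5 3)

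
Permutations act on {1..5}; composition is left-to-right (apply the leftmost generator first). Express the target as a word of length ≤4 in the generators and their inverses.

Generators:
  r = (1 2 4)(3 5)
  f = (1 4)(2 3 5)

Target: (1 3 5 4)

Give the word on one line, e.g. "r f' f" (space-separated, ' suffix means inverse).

  after f: (1 4)(2 3 5)
  after r': (1 2 5)
  after f: (1 3 5 4)

f r' f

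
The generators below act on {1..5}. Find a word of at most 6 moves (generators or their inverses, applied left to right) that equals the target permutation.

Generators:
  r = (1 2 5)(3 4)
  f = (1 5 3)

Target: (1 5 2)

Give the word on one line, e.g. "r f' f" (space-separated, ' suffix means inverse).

  after f': (1 3 5)
  after r': (1 4 3 2)
  after r': (1 3)(2 5)
  after f: (2 3 5)
  after f: (1 5 2)

f' r' r' f f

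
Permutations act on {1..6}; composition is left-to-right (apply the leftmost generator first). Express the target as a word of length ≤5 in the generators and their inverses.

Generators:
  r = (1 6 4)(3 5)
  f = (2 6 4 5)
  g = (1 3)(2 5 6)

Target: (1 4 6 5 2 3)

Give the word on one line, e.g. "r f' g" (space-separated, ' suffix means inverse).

r f r f r'

  after r: (1 6 4)(3 5)
  after f: (1 4)(2 6 5 3)
  after r: (2 4 6 3)
  after f: (2 5)(3 6)
  after r': (1 4 6 5 2 3)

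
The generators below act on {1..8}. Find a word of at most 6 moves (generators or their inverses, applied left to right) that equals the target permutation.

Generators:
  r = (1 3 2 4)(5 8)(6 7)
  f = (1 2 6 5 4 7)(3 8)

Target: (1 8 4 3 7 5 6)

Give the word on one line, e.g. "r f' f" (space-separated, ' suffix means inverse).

f r f' r'

  after f: (1 2 6 5 4 7)(3 8)
  after r: (1 4 6 8 2 7 3 5)
  after f': (1 5 7 8)(2 4)(3 6)
  after r': (1 8 4 3 7 5 6)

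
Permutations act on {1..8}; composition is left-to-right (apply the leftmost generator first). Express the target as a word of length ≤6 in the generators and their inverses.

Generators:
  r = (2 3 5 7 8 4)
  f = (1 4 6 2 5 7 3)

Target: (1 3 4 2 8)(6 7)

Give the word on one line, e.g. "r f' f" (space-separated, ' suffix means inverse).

r' f' r' f r'

  after r': (2 4 8 7 5 3)
  after f': (1 3 6 4 8 5 7 2)
  after r': (1 2)(3 6 8)(4 7)
  after f: (1 5 7 6 8)(2 4 3)
  after r': (1 3 4 2 8)(6 7)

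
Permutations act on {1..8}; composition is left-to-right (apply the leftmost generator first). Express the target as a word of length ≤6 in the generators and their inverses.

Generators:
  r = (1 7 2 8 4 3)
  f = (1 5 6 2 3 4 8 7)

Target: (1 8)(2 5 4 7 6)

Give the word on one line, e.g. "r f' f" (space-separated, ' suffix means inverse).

f' r' f' r r

  after f': (1 7 8 4 3 2 6 5)
  after r': (2 6 5 3 7)
  after f': (1 7 6)(2 5)(3 8 4)
  after r: (1 2 5 8 3 4)(6 7)
  after r: (1 8)(2 5 4 7 6)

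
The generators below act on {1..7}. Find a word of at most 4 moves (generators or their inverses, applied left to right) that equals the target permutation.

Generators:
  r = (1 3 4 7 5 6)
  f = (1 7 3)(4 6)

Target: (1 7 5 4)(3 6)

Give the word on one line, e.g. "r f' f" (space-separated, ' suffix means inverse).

r f'

  after r: (1 3 4 7 5 6)
  after f': (1 7 5 4)(3 6)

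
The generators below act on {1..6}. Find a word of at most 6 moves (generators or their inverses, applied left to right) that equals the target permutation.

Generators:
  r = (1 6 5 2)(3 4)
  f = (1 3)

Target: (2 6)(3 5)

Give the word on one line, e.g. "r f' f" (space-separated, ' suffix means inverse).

f r r f'

  after f: (1 3)
  after r: (1 4 3 6 5 2)
  after r: (1 3 5)(2 6)
  after f': (2 6)(3 5)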